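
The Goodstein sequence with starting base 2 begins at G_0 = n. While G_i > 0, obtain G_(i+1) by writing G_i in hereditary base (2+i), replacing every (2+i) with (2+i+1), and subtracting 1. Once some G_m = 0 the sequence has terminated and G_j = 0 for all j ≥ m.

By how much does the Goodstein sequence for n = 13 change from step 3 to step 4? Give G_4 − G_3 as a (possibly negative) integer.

264619

i=0: 13 = 2^(2 + 1) + 2^2 + 1 (b=2); 2→3: 3^(3 + 1) + 3^3 + 1 = 109; 109−1 = 108
i=1: 108 = 3^(3 + 1) + 3^3 (b=3); 3→4: 4^(4 + 1) + 4^4 = 1280; 1280−1 = 1279
i=2: 1279 = 4^(4 + 1) + 3·4^3 + 3·4^2 + 3·4 + 3 (b=4); 4→5: 5^(5 + 1) + 3·5^3 + 3·5^2 + 3·5 + 3 = 16093; 16093−1 = 16092
i=3: 16092 = 5^(5 + 1) + 3·5^3 + 3·5^2 + 3·5 + 2 (b=5); 5→6: 6^(6 + 1) + 3·6^3 + 3·6^2 + 3·6 + 2 = 280712; 280712−1 = 280711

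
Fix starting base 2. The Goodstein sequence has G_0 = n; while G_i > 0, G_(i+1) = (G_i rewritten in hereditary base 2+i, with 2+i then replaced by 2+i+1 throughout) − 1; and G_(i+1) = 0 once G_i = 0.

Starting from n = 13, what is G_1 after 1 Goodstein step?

108

(0) 13|_2 = 2^(2 + 1) + 2^2 + 1 ↦ 3^(3 + 1) + 3^3 + 1|_3 = 109 ⇒ 108
(1) 108|_3 = 3^(3 + 1) + 3^3 ↦ 4^(4 + 1) + 4^4|_4 = 1280 ⇒ 1279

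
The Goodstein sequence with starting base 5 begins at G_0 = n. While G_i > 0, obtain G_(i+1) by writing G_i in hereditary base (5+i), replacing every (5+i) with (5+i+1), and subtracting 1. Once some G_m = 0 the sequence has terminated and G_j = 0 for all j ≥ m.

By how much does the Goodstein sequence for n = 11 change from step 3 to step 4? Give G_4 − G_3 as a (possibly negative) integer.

G_0=11  [base 5] 2·5 + 1  →[5↦6]→  2·6 + 1 = 13  −1 ⇒ G_1=12
G_1=12  [base 6] 2·6  →[6↦7]→  2·7 = 14  −1 ⇒ G_2=13
G_2=13  [base 7] 7 + 6  →[7↦8]→  8 + 6 = 14  −1 ⇒ G_3=13
G_3=13  [base 8] 8 + 5  →[8↦9]→  9 + 5 = 14  −1 ⇒ G_4=13

0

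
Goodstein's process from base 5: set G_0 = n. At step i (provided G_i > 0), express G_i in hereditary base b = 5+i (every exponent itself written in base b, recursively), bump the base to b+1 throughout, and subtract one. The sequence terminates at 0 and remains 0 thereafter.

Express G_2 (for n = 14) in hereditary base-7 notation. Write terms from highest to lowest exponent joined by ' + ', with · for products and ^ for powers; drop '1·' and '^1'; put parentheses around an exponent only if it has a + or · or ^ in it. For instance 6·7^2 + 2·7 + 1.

G_0=14  [base 5] 2·5 + 4  →[5↦6]→  2·6 + 4 = 16  −1 ⇒ G_1=15
G_1=15  [base 6] 2·6 + 3  →[6↦7]→  2·7 + 3 = 17  −1 ⇒ G_2=16

2·7 + 2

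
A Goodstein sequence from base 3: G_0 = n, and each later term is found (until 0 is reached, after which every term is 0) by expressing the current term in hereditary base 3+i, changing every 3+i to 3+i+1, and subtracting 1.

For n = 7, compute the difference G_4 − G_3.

0

(0) 7|_3 = 2·3 + 1 ↦ 2·4 + 1|_4 = 9 ⇒ 8
(1) 8|_4 = 2·4 ↦ 2·5|_5 = 10 ⇒ 9
(2) 9|_5 = 5 + 4 ↦ 6 + 4|_6 = 10 ⇒ 9
(3) 9|_6 = 6 + 3 ↦ 7 + 3|_7 = 10 ⇒ 9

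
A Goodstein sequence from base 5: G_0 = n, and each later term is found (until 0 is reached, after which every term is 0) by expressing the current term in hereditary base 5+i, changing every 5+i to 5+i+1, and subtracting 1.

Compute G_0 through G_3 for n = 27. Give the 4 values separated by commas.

27, 37, 49, 63

i=0: 27 = 5^2 + 2 (b=5); 5→6: 6^2 + 2 = 38; 38−1 = 37
i=1: 37 = 6^2 + 1 (b=6); 6→7: 7^2 + 1 = 50; 50−1 = 49
i=2: 49 = 7^2 (b=7); 7→8: 8^2 = 64; 64−1 = 63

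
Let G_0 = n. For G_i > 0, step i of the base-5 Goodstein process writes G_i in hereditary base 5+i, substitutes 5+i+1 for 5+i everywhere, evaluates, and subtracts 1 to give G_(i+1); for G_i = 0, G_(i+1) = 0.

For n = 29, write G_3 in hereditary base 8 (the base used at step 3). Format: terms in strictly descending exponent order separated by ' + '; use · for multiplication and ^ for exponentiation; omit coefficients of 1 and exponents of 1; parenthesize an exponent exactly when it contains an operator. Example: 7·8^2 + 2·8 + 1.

8^2 + 1

G_0 = 29. HB_5(29) = 5^2 + 4. Bump = 40. G_1 = 39.
G_1 = 39. HB_6(39) = 6^2 + 3. Bump = 52. G_2 = 51.
G_2 = 51. HB_7(51) = 7^2 + 2. Bump = 66. G_3 = 65.
G_3 = 65. HB_8(65) = 8^2 + 1. Bump = 82. G_4 = 81.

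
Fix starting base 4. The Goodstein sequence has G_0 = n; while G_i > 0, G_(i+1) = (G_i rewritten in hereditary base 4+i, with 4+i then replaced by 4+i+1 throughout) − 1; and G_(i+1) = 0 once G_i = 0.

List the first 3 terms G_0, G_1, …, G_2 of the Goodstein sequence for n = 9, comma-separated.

9, 10, 11

[0] 9 ≡ 2·4 + 1 (base 4). Lift 5: 11. −1: 10.
[1] 10 ≡ 2·5 (base 5). Lift 6: 12. −1: 11.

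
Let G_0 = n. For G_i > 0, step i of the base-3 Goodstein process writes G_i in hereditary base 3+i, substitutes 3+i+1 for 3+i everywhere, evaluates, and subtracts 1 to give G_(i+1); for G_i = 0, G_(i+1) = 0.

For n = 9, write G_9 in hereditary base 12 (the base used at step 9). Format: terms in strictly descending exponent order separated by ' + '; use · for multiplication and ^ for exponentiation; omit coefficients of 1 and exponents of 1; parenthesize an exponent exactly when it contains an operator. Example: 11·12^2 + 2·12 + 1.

G_0=9  [base 3] 3^2  →[3↦4]→  4^2 = 16  −1 ⇒ G_1=15
G_1=15  [base 4] 3·4 + 3  →[4↦5]→  3·5 + 3 = 18  −1 ⇒ G_2=17
G_2=17  [base 5] 3·5 + 2  →[5↦6]→  3·6 + 2 = 20  −1 ⇒ G_3=19
G_3=19  [base 6] 3·6 + 1  →[6↦7]→  3·7 + 1 = 22  −1 ⇒ G_4=21
G_4=21  [base 7] 3·7  →[7↦8]→  3·8 = 24  −1 ⇒ G_5=23
G_5=23  [base 8] 2·8 + 7  →[8↦9]→  2·9 + 7 = 25  −1 ⇒ G_6=24
G_6=24  [base 9] 2·9 + 6  →[9↦10]→  2·10 + 6 = 26  −1 ⇒ G_7=25
G_7=25  [base 10] 2·10 + 5  →[10↦11]→  2·11 + 5 = 27  −1 ⇒ G_8=26
G_8=26  [base 11] 2·11 + 4  →[11↦12]→  2·12 + 4 = 28  −1 ⇒ G_9=27

2·12 + 3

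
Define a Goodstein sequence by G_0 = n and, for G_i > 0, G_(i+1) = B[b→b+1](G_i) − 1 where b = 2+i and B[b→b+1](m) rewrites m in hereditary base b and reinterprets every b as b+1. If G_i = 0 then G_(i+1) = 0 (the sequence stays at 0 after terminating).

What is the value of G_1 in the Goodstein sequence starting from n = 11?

84

step 0: 11 = 2^(2 + 1) + 2 + 1; sub 3 for 2: 3^(3 + 1) + 3 + 1; = 85; G_1 = 85−1 = 84
step 1: 84 = 3^(3 + 1) + 3; sub 4 for 3: 4^(4 + 1) + 4; = 1028; G_2 = 1028−1 = 1027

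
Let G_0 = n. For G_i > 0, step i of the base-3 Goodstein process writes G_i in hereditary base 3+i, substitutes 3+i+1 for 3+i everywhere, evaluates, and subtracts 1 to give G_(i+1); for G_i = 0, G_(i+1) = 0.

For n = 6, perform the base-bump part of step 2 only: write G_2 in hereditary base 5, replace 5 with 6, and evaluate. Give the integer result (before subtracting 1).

8

6 —HB3→ 2·3 —bump→ 2·4 = 8 —(−1)→ 7
7 —HB4→ 4 + 3 —bump→ 5 + 3 = 8 —(−1)→ 7
7 —HB5→ 5 + 2 —bump→ 6 + 2 = 8 —(−1)→ 7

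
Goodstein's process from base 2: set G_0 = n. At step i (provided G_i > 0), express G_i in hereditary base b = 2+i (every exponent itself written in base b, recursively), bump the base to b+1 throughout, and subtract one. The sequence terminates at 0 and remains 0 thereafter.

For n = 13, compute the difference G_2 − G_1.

(0) 13|_2 = 2^(2 + 1) + 2^2 + 1 ↦ 3^(3 + 1) + 3^3 + 1|_3 = 109 ⇒ 108
(1) 108|_3 = 3^(3 + 1) + 3^3 ↦ 4^(4 + 1) + 4^4|_4 = 1280 ⇒ 1279

1171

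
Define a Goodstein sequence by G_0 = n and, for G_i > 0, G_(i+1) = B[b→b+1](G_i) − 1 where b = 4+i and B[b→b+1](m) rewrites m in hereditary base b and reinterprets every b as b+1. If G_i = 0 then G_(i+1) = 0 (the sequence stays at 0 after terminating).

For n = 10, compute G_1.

11

base 4: 10 = 2·4 + 2; at 5: 2·5 + 2 = 12; next = 11
base 5: 11 = 2·5 + 1; at 6: 2·6 + 1 = 13; next = 12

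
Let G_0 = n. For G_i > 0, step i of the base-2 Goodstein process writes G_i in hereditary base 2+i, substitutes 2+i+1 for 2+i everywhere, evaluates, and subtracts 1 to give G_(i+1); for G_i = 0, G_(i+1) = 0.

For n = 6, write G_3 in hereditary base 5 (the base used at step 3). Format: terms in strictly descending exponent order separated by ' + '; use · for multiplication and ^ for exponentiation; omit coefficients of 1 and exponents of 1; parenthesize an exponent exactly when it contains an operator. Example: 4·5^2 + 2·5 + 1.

5^5

6 —HB2→ 2^2 + 2 —bump→ 3^3 + 3 = 30 —(−1)→ 29
29 —HB3→ 3^3 + 2 —bump→ 4^4 + 2 = 258 —(−1)→ 257
257 —HB4→ 4^4 + 1 —bump→ 5^5 + 1 = 3126 —(−1)→ 3125
3125 —HB5→ 5^5 —bump→ 6^6 = 46656 —(−1)→ 46655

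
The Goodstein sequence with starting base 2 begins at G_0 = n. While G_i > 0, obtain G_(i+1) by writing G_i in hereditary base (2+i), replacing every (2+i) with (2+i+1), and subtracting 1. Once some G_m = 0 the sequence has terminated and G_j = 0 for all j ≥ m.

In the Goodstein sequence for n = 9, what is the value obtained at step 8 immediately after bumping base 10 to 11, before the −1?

855935016216

G_0 = 9. HB_2(9) = 2^(2 + 1) + 1. Bump = 82. G_1 = 81.
G_1 = 81. HB_3(81) = 3^(3 + 1). Bump = 1024. G_2 = 1023.
G_2 = 1023. HB_4(1023) = 3·4^4 + 3·4^3 + 3·4^2 + 3·4 + 3. Bump = 9843. G_3 = 9842.
G_3 = 9842. HB_5(9842) = 3·5^5 + 3·5^3 + 3·5^2 + 3·5 + 2. Bump = 140744. G_4 = 140743.
G_4 = 140743. HB_6(140743) = 3·6^6 + 3·6^3 + 3·6^2 + 3·6 + 1. Bump = 2471827. G_5 = 2471826.
G_5 = 2471826. HB_7(2471826) = 3·7^7 + 3·7^3 + 3·7^2 + 3·7. Bump = 50333400. G_6 = 50333399.
G_6 = 50333399. HB_8(50333399) = 3·8^8 + 3·8^3 + 3·8^2 + 2·8 + 7. Bump = 1162263922. G_7 = 1162263921.
G_7 = 1162263921. HB_9(1162263921) = 3·9^9 + 3·9^3 + 3·9^2 + 2·9 + 6. Bump = 30000003326. G_8 = 30000003325.
G_8 = 30000003325. HB_10(30000003325) = 3·10^10 + 3·10^3 + 3·10^2 + 2·10 + 5. Bump = 855935016216. G_9 = 855935016215.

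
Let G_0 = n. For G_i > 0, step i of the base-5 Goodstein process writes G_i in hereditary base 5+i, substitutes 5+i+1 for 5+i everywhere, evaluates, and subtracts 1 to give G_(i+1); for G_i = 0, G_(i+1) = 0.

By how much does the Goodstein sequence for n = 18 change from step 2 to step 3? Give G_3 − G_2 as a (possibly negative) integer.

G_0 = 18. HB_5(18) = 3·5 + 3. Bump = 21. G_1 = 20.
G_1 = 20. HB_6(20) = 3·6 + 2. Bump = 23. G_2 = 22.
G_2 = 22. HB_7(22) = 3·7 + 1. Bump = 25. G_3 = 24.

2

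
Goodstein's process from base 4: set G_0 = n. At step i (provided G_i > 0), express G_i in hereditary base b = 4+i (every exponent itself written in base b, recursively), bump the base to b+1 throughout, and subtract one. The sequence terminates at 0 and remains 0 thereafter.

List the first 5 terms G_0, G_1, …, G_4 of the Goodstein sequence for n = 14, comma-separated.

14, 16, 18, 20, 21

base 4: 14 = 3·4 + 2; at 5: 3·5 + 2 = 17; next = 16
base 5: 16 = 3·5 + 1; at 6: 3·6 + 1 = 19; next = 18
base 6: 18 = 3·6; at 7: 3·7 = 21; next = 20
base 7: 20 = 2·7 + 6; at 8: 2·8 + 6 = 22; next = 21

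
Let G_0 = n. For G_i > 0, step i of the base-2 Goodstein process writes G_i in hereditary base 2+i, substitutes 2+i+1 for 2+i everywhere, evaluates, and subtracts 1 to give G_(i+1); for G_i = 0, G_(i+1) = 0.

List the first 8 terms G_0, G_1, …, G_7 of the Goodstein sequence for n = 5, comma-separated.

i=0: 5 = 2^2 + 1 (b=2); 2→3: 3^3 + 1 = 28; 28−1 = 27
i=1: 27 = 3^3 (b=3); 3→4: 4^4 = 256; 256−1 = 255
i=2: 255 = 3·4^3 + 3·4^2 + 3·4 + 3 (b=4); 4→5: 3·5^3 + 3·5^2 + 3·5 + 3 = 468; 468−1 = 467
i=3: 467 = 3·5^3 + 3·5^2 + 3·5 + 2 (b=5); 5→6: 3·6^3 + 3·6^2 + 3·6 + 2 = 776; 776−1 = 775
i=4: 775 = 3·6^3 + 3·6^2 + 3·6 + 1 (b=6); 6→7: 3·7^3 + 3·7^2 + 3·7 + 1 = 1198; 1198−1 = 1197
i=5: 1197 = 3·7^3 + 3·7^2 + 3·7 (b=7); 7→8: 3·8^3 + 3·8^2 + 3·8 = 1752; 1752−1 = 1751
i=6: 1751 = 3·8^3 + 3·8^2 + 2·8 + 7 (b=8); 8→9: 3·9^3 + 3·9^2 + 2·9 + 7 = 2455; 2455−1 = 2454

5, 27, 255, 467, 775, 1197, 1751, 2454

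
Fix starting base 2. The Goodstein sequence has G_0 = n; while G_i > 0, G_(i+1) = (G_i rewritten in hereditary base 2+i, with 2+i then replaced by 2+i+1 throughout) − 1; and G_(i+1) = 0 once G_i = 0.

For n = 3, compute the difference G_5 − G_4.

-1

G_0 = 3. HB_2(3) = 2 + 1. Bump = 4. G_1 = 3.
G_1 = 3. HB_3(3) = 3. Bump = 4. G_2 = 3.
G_2 = 3. HB_4(3) = 3. Bump = 3. G_3 = 2.
G_3 = 2. HB_5(2) = 2. Bump = 2. G_4 = 1.
G_4 = 1. HB_6(1) = 1. Bump = 1. G_5 = 0.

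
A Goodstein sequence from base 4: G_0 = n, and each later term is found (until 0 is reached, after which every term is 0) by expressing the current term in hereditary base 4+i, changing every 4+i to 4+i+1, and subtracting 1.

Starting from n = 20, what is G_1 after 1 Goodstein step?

29

G_0=20  [base 4] 4^2 + 4  →[4↦5]→  5^2 + 5 = 30  −1 ⇒ G_1=29
G_1=29  [base 5] 5^2 + 4  →[5↦6]→  6^2 + 4 = 40  −1 ⇒ G_2=39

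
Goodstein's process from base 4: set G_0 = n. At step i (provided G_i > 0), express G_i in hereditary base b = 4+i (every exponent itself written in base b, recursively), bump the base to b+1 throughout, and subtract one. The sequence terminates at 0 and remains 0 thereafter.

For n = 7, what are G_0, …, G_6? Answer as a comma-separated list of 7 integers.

(0) 7|_4 = 4 + 3 ↦ 5 + 3|_5 = 8 ⇒ 7
(1) 7|_5 = 5 + 2 ↦ 6 + 2|_6 = 8 ⇒ 7
(2) 7|_6 = 6 + 1 ↦ 7 + 1|_7 = 8 ⇒ 7
(3) 7|_7 = 7 ↦ 8|_8 = 8 ⇒ 7
(4) 7|_8 = 7 ↦ 7|_9 = 7 ⇒ 6
(5) 6|_9 = 6 ↦ 6|_10 = 6 ⇒ 5

7, 7, 7, 7, 7, 6, 5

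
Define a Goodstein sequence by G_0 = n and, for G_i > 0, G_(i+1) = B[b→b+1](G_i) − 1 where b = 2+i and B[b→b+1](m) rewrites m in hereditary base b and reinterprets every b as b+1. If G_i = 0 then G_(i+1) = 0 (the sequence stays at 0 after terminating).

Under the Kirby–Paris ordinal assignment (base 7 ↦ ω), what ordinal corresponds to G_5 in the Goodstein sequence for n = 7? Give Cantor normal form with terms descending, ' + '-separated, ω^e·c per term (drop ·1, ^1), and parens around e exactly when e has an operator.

ω^ω

7 —HB2→ 2^2 + 2 + 1 —bump→ 3^3 + 3 + 1 = 31 —(−1)→ 30
30 —HB3→ 3^3 + 3 —bump→ 4^4 + 4 = 260 —(−1)→ 259
259 —HB4→ 4^4 + 3 —bump→ 5^5 + 3 = 3128 —(−1)→ 3127
3127 —HB5→ 5^5 + 2 —bump→ 6^6 + 2 = 46658 —(−1)→ 46657
46657 —HB6→ 6^6 + 1 —bump→ 7^7 + 1 = 823544 —(−1)→ 823543
823543 —HB7→ 7^7 —bump→ 8^8 = 16777216 —(−1)→ 16777215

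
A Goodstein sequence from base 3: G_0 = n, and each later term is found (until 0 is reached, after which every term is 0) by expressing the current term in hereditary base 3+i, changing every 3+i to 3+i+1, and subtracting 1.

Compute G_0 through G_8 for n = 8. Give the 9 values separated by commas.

G_0 = 8. HB_3(8) = 2·3 + 2. Bump = 10. G_1 = 9.
G_1 = 9. HB_4(9) = 2·4 + 1. Bump = 11. G_2 = 10.
G_2 = 10. HB_5(10) = 2·5. Bump = 12. G_3 = 11.
G_3 = 11. HB_6(11) = 6 + 5. Bump = 12. G_4 = 11.
G_4 = 11. HB_7(11) = 7 + 4. Bump = 12. G_5 = 11.
G_5 = 11. HB_8(11) = 8 + 3. Bump = 12. G_6 = 11.
G_6 = 11. HB_9(11) = 9 + 2. Bump = 12. G_7 = 11.
G_7 = 11. HB_10(11) = 10 + 1. Bump = 12. G_8 = 11.

8, 9, 10, 11, 11, 11, 11, 11, 11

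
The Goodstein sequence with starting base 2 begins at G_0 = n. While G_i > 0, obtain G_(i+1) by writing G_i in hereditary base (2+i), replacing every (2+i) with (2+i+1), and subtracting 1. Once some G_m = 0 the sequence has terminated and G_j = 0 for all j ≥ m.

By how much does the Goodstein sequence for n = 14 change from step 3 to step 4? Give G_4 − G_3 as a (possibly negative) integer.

G_0=14  [base 2] 2^(2 + 1) + 2^2 + 2  →[2↦3]→  3^(3 + 1) + 3^3 + 3 = 111  −1 ⇒ G_1=110
G_1=110  [base 3] 3^(3 + 1) + 3^3 + 2  →[3↦4]→  4^(4 + 1) + 4^4 + 2 = 1282  −1 ⇒ G_2=1281
G_2=1281  [base 4] 4^(4 + 1) + 4^4 + 1  →[4↦5]→  5^(5 + 1) + 5^5 + 1 = 18751  −1 ⇒ G_3=18750
G_3=18750  [base 5] 5^(5 + 1) + 5^5  →[5↦6]→  6^(6 + 1) + 6^6 = 326592  −1 ⇒ G_4=326591

307841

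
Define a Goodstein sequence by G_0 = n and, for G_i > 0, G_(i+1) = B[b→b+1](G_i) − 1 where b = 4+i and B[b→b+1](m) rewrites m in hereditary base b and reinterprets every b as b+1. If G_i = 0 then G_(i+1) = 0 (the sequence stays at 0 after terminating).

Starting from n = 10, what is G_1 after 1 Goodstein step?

11

base 4: 10 = 2·4 + 2; at 5: 2·5 + 2 = 12; next = 11
base 5: 11 = 2·5 + 1; at 6: 2·6 + 1 = 13; next = 12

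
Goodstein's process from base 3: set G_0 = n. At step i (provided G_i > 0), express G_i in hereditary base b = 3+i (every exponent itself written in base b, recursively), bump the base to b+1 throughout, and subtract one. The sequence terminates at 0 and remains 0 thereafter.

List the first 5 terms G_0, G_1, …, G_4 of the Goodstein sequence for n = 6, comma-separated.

6, 7, 7, 7, 7

6 —HB3→ 2·3 —bump→ 2·4 = 8 —(−1)→ 7
7 —HB4→ 4 + 3 —bump→ 5 + 3 = 8 —(−1)→ 7
7 —HB5→ 5 + 2 —bump→ 6 + 2 = 8 —(−1)→ 7
7 —HB6→ 6 + 1 —bump→ 7 + 1 = 8 —(−1)→ 7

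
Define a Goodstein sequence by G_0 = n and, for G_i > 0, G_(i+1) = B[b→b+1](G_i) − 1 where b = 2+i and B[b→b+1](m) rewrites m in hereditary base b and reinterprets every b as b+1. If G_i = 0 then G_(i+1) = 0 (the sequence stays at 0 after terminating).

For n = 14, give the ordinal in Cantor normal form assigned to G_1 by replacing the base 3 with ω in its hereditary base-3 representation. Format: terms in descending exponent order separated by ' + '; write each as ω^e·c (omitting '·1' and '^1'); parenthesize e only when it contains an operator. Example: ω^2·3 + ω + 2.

step 0: 14 = 2^(2 + 1) + 2^2 + 2; sub 3 for 2: 3^(3 + 1) + 3^3 + 3; = 111; G_1 = 111−1 = 110
step 1: 110 = 3^(3 + 1) + 3^3 + 2; sub 4 for 3: 4^(4 + 1) + 4^4 + 2; = 1282; G_2 = 1282−1 = 1281

ω^(ω + 1) + ω^ω + 2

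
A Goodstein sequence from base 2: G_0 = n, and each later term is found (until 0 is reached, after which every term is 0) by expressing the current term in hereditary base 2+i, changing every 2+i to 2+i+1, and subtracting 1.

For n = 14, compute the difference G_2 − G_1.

G_0=14  [base 2] 2^(2 + 1) + 2^2 + 2  →[2↦3]→  3^(3 + 1) + 3^3 + 3 = 111  −1 ⇒ G_1=110
G_1=110  [base 3] 3^(3 + 1) + 3^3 + 2  →[3↦4]→  4^(4 + 1) + 4^4 + 2 = 1282  −1 ⇒ G_2=1281

1171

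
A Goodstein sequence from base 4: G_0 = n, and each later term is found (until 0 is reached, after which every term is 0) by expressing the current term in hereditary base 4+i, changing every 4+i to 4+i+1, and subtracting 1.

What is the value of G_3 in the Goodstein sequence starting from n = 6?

6

6 —HB4→ 4 + 2 —bump→ 5 + 2 = 7 —(−1)→ 6
6 —HB5→ 5 + 1 —bump→ 6 + 1 = 7 —(−1)→ 6
6 —HB6→ 6 —bump→ 7 = 7 —(−1)→ 6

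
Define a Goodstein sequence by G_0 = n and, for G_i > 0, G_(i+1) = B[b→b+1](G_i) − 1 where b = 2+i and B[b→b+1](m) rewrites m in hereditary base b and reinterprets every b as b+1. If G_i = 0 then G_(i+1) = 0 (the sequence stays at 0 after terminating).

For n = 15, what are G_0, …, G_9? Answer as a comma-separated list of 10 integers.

15, 111, 1283, 18752, 326593, 6588344, 150994943, 3524450280, 100077777775, 3138578427934

G_0=15  [base 2] 2^(2 + 1) + 2^2 + 2 + 1  →[2↦3]→  3^(3 + 1) + 3^3 + 3 + 1 = 112  −1 ⇒ G_1=111
G_1=111  [base 3] 3^(3 + 1) + 3^3 + 3  →[3↦4]→  4^(4 + 1) + 4^4 + 4 = 1284  −1 ⇒ G_2=1283
G_2=1283  [base 4] 4^(4 + 1) + 4^4 + 3  →[4↦5]→  5^(5 + 1) + 5^5 + 3 = 18753  −1 ⇒ G_3=18752
G_3=18752  [base 5] 5^(5 + 1) + 5^5 + 2  →[5↦6]→  6^(6 + 1) + 6^6 + 2 = 326594  −1 ⇒ G_4=326593
G_4=326593  [base 6] 6^(6 + 1) + 6^6 + 1  →[6↦7]→  7^(7 + 1) + 7^7 + 1 = 6588345  −1 ⇒ G_5=6588344
G_5=6588344  [base 7] 7^(7 + 1) + 7^7  →[7↦8]→  8^(8 + 1) + 8^8 = 150994944  −1 ⇒ G_6=150994943
G_6=150994943  [base 8] 8^(8 + 1) + 7·8^7 + 7·8^6 + 7·8^5 + 7·8^4 + 7·8^3 + 7·8^2 + 7·8 + 7  →[8↦9]→  9^(9 + 1) + 7·9^7 + 7·9^6 + 7·9^5 + 7·9^4 + 7·9^3 + 7·9^2 + 7·9 + 7 = 3524450281  −1 ⇒ G_7=3524450280
G_7=3524450280  [base 9] 9^(9 + 1) + 7·9^7 + 7·9^6 + 7·9^5 + 7·9^4 + 7·9^3 + 7·9^2 + 7·9 + 6  →[9↦10]→  10^(10 + 1) + 7·10^7 + 7·10^6 + 7·10^5 + 7·10^4 + 7·10^3 + 7·10^2 + 7·10 + 6 = 100077777776  −1 ⇒ G_8=100077777775
G_8=100077777775  [base 10] 10^(10 + 1) + 7·10^7 + 7·10^6 + 7·10^5 + 7·10^4 + 7·10^3 + 7·10^2 + 7·10 + 5  →[10↦11]→  11^(11 + 1) + 7·11^7 + 7·11^6 + 7·11^5 + 7·11^4 + 7·11^3 + 7·11^2 + 7·11 + 5 = 3138578427935  −1 ⇒ G_9=3138578427934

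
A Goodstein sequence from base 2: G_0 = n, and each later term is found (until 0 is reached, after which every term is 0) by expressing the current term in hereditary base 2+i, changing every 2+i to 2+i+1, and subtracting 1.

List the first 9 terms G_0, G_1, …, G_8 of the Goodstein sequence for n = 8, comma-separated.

[0] 8 ≡ 2^(2 + 1) (base 2). Lift 3: 81. −1: 80.
[1] 80 ≡ 2·3^3 + 2·3^2 + 2·3 + 2 (base 3). Lift 4: 554. −1: 553.
[2] 553 ≡ 2·4^4 + 2·4^2 + 2·4 + 1 (base 4). Lift 5: 6311. −1: 6310.
[3] 6310 ≡ 2·5^5 + 2·5^2 + 2·5 (base 5). Lift 6: 93396. −1: 93395.
[4] 93395 ≡ 2·6^6 + 2·6^2 + 6 + 5 (base 6). Lift 7: 1647196. −1: 1647195.
[5] 1647195 ≡ 2·7^7 + 2·7^2 + 7 + 4 (base 7). Lift 8: 33554572. −1: 33554571.
[6] 33554571 ≡ 2·8^8 + 2·8^2 + 8 + 3 (base 8). Lift 9: 774841152. −1: 774841151.
[7] 774841151 ≡ 2·9^9 + 2·9^2 + 9 + 2 (base 9). Lift 10: 20000000212. −1: 20000000211.

8, 80, 553, 6310, 93395, 1647195, 33554571, 774841151, 20000000211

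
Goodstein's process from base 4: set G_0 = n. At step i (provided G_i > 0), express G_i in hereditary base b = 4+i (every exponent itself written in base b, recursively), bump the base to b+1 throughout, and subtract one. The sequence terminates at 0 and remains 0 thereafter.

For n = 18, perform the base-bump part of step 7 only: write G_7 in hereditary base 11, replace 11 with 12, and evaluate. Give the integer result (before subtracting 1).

74

G_0=18  [base 4] 4^2 + 2  →[4↦5]→  5^2 + 2 = 27  −1 ⇒ G_1=26
G_1=26  [base 5] 5^2 + 1  →[5↦6]→  6^2 + 1 = 37  −1 ⇒ G_2=36
G_2=36  [base 6] 6^2  →[6↦7]→  7^2 = 49  −1 ⇒ G_3=48
G_3=48  [base 7] 6·7 + 6  →[7↦8]→  6·8 + 6 = 54  −1 ⇒ G_4=53
G_4=53  [base 8] 6·8 + 5  →[8↦9]→  6·9 + 5 = 59  −1 ⇒ G_5=58
G_5=58  [base 9] 6·9 + 4  →[9↦10]→  6·10 + 4 = 64  −1 ⇒ G_6=63
G_6=63  [base 10] 6·10 + 3  →[10↦11]→  6·11 + 3 = 69  −1 ⇒ G_7=68
G_7=68  [base 11] 6·11 + 2  →[11↦12]→  6·12 + 2 = 74  −1 ⇒ G_8=73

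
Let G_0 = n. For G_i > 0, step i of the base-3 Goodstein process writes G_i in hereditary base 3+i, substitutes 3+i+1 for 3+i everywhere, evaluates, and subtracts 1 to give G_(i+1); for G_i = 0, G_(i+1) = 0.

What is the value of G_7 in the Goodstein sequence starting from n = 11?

G_0 = 11. HB_3(11) = 3^2 + 2. Bump = 18. G_1 = 17.
G_1 = 17. HB_4(17) = 4^2 + 1. Bump = 26. G_2 = 25.
G_2 = 25. HB_5(25) = 5^2. Bump = 36. G_3 = 35.
G_3 = 35. HB_6(35) = 5·6 + 5. Bump = 40. G_4 = 39.
G_4 = 39. HB_7(39) = 5·7 + 4. Bump = 44. G_5 = 43.
G_5 = 43. HB_8(43) = 5·8 + 3. Bump = 48. G_6 = 47.
G_6 = 47. HB_9(47) = 5·9 + 2. Bump = 52. G_7 = 51.

51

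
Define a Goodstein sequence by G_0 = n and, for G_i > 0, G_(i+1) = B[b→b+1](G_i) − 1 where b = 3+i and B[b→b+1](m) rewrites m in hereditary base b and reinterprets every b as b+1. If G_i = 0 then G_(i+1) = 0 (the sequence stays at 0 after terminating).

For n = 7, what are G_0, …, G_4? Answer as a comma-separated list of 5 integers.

7, 8, 9, 9, 9

G_0=7  [base 3] 2·3 + 1  →[3↦4]→  2·4 + 1 = 9  −1 ⇒ G_1=8
G_1=8  [base 4] 2·4  →[4↦5]→  2·5 = 10  −1 ⇒ G_2=9
G_2=9  [base 5] 5 + 4  →[5↦6]→  6 + 4 = 10  −1 ⇒ G_3=9
G_3=9  [base 6] 6 + 3  →[6↦7]→  7 + 3 = 10  −1 ⇒ G_4=9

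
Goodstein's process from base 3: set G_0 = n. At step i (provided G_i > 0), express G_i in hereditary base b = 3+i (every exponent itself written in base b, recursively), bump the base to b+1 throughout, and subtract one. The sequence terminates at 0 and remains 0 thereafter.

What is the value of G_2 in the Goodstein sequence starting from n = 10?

(0) 10|_3 = 3^2 + 1 ↦ 4^2 + 1|_4 = 17 ⇒ 16
(1) 16|_4 = 4^2 ↦ 5^2|_5 = 25 ⇒ 24
(2) 24|_5 = 4·5 + 4 ↦ 4·6 + 4|_6 = 28 ⇒ 27

24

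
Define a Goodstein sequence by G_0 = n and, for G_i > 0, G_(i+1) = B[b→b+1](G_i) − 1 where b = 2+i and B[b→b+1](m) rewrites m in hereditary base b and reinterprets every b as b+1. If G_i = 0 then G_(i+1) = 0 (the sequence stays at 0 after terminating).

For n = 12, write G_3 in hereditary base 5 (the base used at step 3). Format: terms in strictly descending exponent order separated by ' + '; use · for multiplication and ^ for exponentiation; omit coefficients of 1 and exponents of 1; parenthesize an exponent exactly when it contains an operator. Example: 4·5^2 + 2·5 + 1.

12 —HB2→ 2^(2 + 1) + 2^2 —bump→ 3^(3 + 1) + 3^3 = 108 —(−1)→ 107
107 —HB3→ 3^(3 + 1) + 2·3^2 + 2·3 + 2 —bump→ 4^(4 + 1) + 2·4^2 + 2·4 + 2 = 1066 —(−1)→ 1065
1065 —HB4→ 4^(4 + 1) + 2·4^2 + 2·4 + 1 —bump→ 5^(5 + 1) + 2·5^2 + 2·5 + 1 = 15686 —(−1)→ 15685
15685 —HB5→ 5^(5 + 1) + 2·5^2 + 2·5 —bump→ 6^(6 + 1) + 2·6^2 + 2·6 = 280020 —(−1)→ 280019

5^(5 + 1) + 2·5^2 + 2·5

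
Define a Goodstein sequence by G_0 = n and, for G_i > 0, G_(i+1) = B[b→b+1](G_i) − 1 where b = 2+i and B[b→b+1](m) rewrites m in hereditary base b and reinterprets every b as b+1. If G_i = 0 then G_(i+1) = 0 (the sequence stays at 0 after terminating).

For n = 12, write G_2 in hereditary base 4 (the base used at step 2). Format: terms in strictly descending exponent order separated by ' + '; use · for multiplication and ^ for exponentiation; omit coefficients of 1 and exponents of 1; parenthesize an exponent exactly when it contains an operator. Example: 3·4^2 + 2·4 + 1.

i=0: 12 = 2^(2 + 1) + 2^2 (b=2); 2→3: 3^(3 + 1) + 3^3 = 108; 108−1 = 107
i=1: 107 = 3^(3 + 1) + 2·3^2 + 2·3 + 2 (b=3); 3→4: 4^(4 + 1) + 2·4^2 + 2·4 + 2 = 1066; 1066−1 = 1065

4^(4 + 1) + 2·4^2 + 2·4 + 1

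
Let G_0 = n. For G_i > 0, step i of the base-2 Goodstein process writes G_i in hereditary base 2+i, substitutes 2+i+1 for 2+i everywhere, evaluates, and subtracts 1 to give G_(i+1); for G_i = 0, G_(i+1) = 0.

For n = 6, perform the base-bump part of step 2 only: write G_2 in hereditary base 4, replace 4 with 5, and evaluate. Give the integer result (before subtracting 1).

G_0 = 6. HB_2(6) = 2^2 + 2. Bump = 30. G_1 = 29.
G_1 = 29. HB_3(29) = 3^3 + 2. Bump = 258. G_2 = 257.

3126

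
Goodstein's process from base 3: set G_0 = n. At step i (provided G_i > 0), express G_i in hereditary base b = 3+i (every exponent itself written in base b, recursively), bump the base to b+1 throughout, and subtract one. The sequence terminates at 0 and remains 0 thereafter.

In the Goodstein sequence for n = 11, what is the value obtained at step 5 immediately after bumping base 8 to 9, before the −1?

i=0: 11 = 3^2 + 2 (b=3); 3→4: 4^2 + 2 = 18; 18−1 = 17
i=1: 17 = 4^2 + 1 (b=4); 4→5: 5^2 + 1 = 26; 26−1 = 25
i=2: 25 = 5^2 (b=5); 5→6: 6^2 = 36; 36−1 = 35
i=3: 35 = 5·6 + 5 (b=6); 6→7: 5·7 + 5 = 40; 40−1 = 39
i=4: 39 = 5·7 + 4 (b=7); 7→8: 5·8 + 4 = 44; 44−1 = 43

48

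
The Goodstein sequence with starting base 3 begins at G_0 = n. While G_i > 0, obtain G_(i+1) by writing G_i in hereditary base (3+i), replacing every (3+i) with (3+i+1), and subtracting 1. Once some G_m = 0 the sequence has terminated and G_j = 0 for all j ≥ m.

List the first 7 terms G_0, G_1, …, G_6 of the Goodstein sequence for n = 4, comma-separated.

(0) 4|_3 = 3 + 1 ↦ 4 + 1|_4 = 5 ⇒ 4
(1) 4|_4 = 4 ↦ 5|_5 = 5 ⇒ 4
(2) 4|_5 = 4 ↦ 4|_6 = 4 ⇒ 3
(3) 3|_6 = 3 ↦ 3|_7 = 3 ⇒ 2
(4) 2|_7 = 2 ↦ 2|_8 = 2 ⇒ 1
(5) 1|_8 = 1 ↦ 1|_9 = 1 ⇒ 0

4, 4, 4, 3, 2, 1, 0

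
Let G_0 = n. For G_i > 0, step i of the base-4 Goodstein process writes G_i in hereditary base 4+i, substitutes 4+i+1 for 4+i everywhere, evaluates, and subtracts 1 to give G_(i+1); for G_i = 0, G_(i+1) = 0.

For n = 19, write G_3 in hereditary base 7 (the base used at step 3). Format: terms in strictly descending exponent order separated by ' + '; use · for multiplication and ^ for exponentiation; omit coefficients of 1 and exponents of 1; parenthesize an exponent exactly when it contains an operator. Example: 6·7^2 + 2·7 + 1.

step 0: 19 = 4^2 + 3; sub 5 for 4: 5^2 + 3; = 28; G_1 = 28−1 = 27
step 1: 27 = 5^2 + 2; sub 6 for 5: 6^2 + 2; = 38; G_2 = 38−1 = 37
step 2: 37 = 6^2 + 1; sub 7 for 6: 7^2 + 1; = 50; G_3 = 50−1 = 49
step 3: 49 = 7^2; sub 8 for 7: 8^2; = 64; G_4 = 64−1 = 63

7^2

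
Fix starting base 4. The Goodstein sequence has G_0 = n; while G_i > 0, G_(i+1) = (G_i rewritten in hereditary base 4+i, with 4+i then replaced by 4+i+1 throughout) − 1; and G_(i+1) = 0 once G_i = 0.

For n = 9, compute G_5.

step 0: 9 = 2·4 + 1; sub 5 for 4: 2·5 + 1; = 11; G_1 = 11−1 = 10
step 1: 10 = 2·5; sub 6 for 5: 2·6; = 12; G_2 = 12−1 = 11
step 2: 11 = 6 + 5; sub 7 for 6: 7 + 5; = 12; G_3 = 12−1 = 11
step 3: 11 = 7 + 4; sub 8 for 7: 8 + 4; = 12; G_4 = 12−1 = 11
step 4: 11 = 8 + 3; sub 9 for 8: 9 + 3; = 12; G_5 = 12−1 = 11
step 5: 11 = 9 + 2; sub 10 for 9: 10 + 2; = 12; G_6 = 12−1 = 11

11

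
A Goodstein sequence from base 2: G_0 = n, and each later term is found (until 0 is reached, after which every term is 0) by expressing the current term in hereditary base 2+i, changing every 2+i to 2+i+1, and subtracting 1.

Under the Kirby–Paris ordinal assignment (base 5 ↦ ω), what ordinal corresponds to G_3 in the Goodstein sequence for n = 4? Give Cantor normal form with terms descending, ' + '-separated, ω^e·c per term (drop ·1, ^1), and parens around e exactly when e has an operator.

base 2: 4 = 2^2; at 3: 3^3 = 27; next = 26
base 3: 26 = 2·3^2 + 2·3 + 2; at 4: 2·4^2 + 2·4 + 2 = 42; next = 41
base 4: 41 = 2·4^2 + 2·4 + 1; at 5: 2·5^2 + 2·5 + 1 = 61; next = 60

ω^2·2 + ω·2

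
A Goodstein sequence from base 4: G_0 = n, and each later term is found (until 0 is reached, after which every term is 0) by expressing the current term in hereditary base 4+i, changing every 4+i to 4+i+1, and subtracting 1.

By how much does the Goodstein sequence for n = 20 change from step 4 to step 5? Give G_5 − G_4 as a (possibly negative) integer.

base 4: 20 = 4^2 + 4; at 5: 5^2 + 5 = 30; next = 29
base 5: 29 = 5^2 + 4; at 6: 6^2 + 4 = 40; next = 39
base 6: 39 = 6^2 + 3; at 7: 7^2 + 3 = 52; next = 51
base 7: 51 = 7^2 + 2; at 8: 8^2 + 2 = 66; next = 65
base 8: 65 = 8^2 + 1; at 9: 9^2 + 1 = 82; next = 81

16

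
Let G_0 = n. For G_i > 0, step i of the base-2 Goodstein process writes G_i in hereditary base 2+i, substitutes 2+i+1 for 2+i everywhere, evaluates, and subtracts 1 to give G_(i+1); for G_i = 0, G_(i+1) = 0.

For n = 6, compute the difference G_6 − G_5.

89204

G_0=6  [base 2] 2^2 + 2  →[2↦3]→  3^3 + 3 = 30  −1 ⇒ G_1=29
G_1=29  [base 3] 3^3 + 2  →[3↦4]→  4^4 + 2 = 258  −1 ⇒ G_2=257
G_2=257  [base 4] 4^4 + 1  →[4↦5]→  5^5 + 1 = 3126  −1 ⇒ G_3=3125
G_3=3125  [base 5] 5^5  →[5↦6]→  6^6 = 46656  −1 ⇒ G_4=46655
G_4=46655  [base 6] 5·6^5 + 5·6^4 + 5·6^3 + 5·6^2 + 5·6 + 5  →[6↦7]→  5·7^5 + 5·7^4 + 5·7^3 + 5·7^2 + 5·7 + 5 = 98040  −1 ⇒ G_5=98039
G_5=98039  [base 7] 5·7^5 + 5·7^4 + 5·7^3 + 5·7^2 + 5·7 + 4  →[7↦8]→  5·8^5 + 5·8^4 + 5·8^3 + 5·8^2 + 5·8 + 4 = 187244  −1 ⇒ G_6=187243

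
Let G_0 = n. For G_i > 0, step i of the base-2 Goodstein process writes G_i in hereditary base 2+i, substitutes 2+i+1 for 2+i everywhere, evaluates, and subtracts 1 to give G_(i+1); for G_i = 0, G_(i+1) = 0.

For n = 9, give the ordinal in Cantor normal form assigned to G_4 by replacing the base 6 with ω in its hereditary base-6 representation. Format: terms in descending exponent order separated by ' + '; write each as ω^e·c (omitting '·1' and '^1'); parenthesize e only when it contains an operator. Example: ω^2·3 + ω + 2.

ω^ω·3 + ω^3·3 + ω^2·3 + ω·3 + 1

(0) 9|_2 = 2^(2 + 1) + 1 ↦ 3^(3 + 1) + 1|_3 = 82 ⇒ 81
(1) 81|_3 = 3^(3 + 1) ↦ 4^(4 + 1)|_4 = 1024 ⇒ 1023
(2) 1023|_4 = 3·4^4 + 3·4^3 + 3·4^2 + 3·4 + 3 ↦ 3·5^5 + 3·5^3 + 3·5^2 + 3·5 + 3|_5 = 9843 ⇒ 9842
(3) 9842|_5 = 3·5^5 + 3·5^3 + 3·5^2 + 3·5 + 2 ↦ 3·6^6 + 3·6^3 + 3·6^2 + 3·6 + 2|_6 = 140744 ⇒ 140743
(4) 140743|_6 = 3·6^6 + 3·6^3 + 3·6^2 + 3·6 + 1 ↦ 3·7^7 + 3·7^3 + 3·7^2 + 3·7 + 1|_7 = 2471827 ⇒ 2471826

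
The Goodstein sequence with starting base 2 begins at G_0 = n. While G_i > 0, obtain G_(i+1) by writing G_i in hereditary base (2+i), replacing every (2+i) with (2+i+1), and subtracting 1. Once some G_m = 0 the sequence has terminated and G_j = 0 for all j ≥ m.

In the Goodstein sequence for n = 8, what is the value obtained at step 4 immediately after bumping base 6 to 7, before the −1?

G_0 = 8. HB_2(8) = 2^(2 + 1). Bump = 81. G_1 = 80.
G_1 = 80. HB_3(80) = 2·3^3 + 2·3^2 + 2·3 + 2. Bump = 554. G_2 = 553.
G_2 = 553. HB_4(553) = 2·4^4 + 2·4^2 + 2·4 + 1. Bump = 6311. G_3 = 6310.
G_3 = 6310. HB_5(6310) = 2·5^5 + 2·5^2 + 2·5. Bump = 93396. G_4 = 93395.
G_4 = 93395. HB_6(93395) = 2·6^6 + 2·6^2 + 6 + 5. Bump = 1647196. G_5 = 1647195.

1647196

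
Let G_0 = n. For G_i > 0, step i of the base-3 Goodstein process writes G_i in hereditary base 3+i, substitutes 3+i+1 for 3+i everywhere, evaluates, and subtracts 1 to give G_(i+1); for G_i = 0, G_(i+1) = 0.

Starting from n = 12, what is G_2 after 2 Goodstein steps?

27

12 —HB3→ 3^2 + 3 —bump→ 4^2 + 4 = 20 —(−1)→ 19
19 —HB4→ 4^2 + 3 —bump→ 5^2 + 3 = 28 —(−1)→ 27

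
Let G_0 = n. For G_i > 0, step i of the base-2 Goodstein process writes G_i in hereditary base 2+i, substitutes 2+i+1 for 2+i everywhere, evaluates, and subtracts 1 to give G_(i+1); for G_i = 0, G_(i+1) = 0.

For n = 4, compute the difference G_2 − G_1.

15

step 0: 4 = 2^2; sub 3 for 2: 3^3; = 27; G_1 = 27−1 = 26
step 1: 26 = 2·3^2 + 2·3 + 2; sub 4 for 3: 2·4^2 + 2·4 + 2; = 42; G_2 = 42−1 = 41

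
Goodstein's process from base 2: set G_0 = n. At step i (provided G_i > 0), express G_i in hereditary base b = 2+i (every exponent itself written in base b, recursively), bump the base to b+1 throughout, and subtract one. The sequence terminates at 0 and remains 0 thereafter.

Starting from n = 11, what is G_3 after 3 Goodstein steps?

15627

G_0 = 11. HB_2(11) = 2^(2 + 1) + 2 + 1. Bump = 85. G_1 = 84.
G_1 = 84. HB_3(84) = 3^(3 + 1) + 3. Bump = 1028. G_2 = 1027.
G_2 = 1027. HB_4(1027) = 4^(4 + 1) + 3. Bump = 15628. G_3 = 15627.
G_3 = 15627. HB_5(15627) = 5^(5 + 1) + 2. Bump = 279938. G_4 = 279937.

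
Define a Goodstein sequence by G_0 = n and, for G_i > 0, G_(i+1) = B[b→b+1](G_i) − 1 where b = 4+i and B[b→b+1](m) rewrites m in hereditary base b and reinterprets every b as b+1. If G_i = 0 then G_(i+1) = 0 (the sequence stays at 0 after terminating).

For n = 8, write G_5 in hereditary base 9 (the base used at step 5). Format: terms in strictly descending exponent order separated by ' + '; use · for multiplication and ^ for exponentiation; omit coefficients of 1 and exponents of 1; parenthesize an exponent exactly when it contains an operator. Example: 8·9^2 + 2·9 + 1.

i=0: 8 = 2·4 (b=4); 4→5: 2·5 = 10; 10−1 = 9
i=1: 9 = 5 + 4 (b=5); 5→6: 6 + 4 = 10; 10−1 = 9
i=2: 9 = 6 + 3 (b=6); 6→7: 7 + 3 = 10; 10−1 = 9
i=3: 9 = 7 + 2 (b=7); 7→8: 8 + 2 = 10; 10−1 = 9
i=4: 9 = 8 + 1 (b=8); 8→9: 9 + 1 = 10; 10−1 = 9
i=5: 9 = 9 (b=9); 9→10: 10 = 10; 10−1 = 9

9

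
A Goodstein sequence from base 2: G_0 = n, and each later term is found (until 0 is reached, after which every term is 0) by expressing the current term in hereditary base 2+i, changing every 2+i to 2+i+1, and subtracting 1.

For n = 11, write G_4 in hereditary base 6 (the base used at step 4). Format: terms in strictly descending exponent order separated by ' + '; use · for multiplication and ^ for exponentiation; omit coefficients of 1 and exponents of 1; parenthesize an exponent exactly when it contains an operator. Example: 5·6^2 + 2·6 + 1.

6^(6 + 1) + 1

i=0: 11 = 2^(2 + 1) + 2 + 1 (b=2); 2→3: 3^(3 + 1) + 3 + 1 = 85; 85−1 = 84
i=1: 84 = 3^(3 + 1) + 3 (b=3); 3→4: 4^(4 + 1) + 4 = 1028; 1028−1 = 1027
i=2: 1027 = 4^(4 + 1) + 3 (b=4); 4→5: 5^(5 + 1) + 3 = 15628; 15628−1 = 15627
i=3: 15627 = 5^(5 + 1) + 2 (b=5); 5→6: 6^(6 + 1) + 2 = 279938; 279938−1 = 279937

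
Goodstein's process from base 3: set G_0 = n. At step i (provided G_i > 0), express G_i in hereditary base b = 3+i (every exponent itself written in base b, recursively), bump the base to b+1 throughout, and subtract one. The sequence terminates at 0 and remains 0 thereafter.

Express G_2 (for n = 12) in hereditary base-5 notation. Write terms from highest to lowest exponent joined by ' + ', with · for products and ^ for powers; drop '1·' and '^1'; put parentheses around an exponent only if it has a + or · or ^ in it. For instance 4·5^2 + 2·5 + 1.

5^2 + 2

[0] 12 ≡ 3^2 + 3 (base 3). Lift 4: 20. −1: 19.
[1] 19 ≡ 4^2 + 3 (base 4). Lift 5: 28. −1: 27.
[2] 27 ≡ 5^2 + 2 (base 5). Lift 6: 38. −1: 37.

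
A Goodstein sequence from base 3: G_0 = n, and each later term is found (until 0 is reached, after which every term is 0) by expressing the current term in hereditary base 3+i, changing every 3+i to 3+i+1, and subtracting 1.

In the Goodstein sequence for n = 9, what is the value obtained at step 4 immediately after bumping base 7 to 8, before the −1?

[0] 9 ≡ 3^2 (base 3). Lift 4: 16. −1: 15.
[1] 15 ≡ 3·4 + 3 (base 4). Lift 5: 18. −1: 17.
[2] 17 ≡ 3·5 + 2 (base 5). Lift 6: 20. −1: 19.
[3] 19 ≡ 3·6 + 1 (base 6). Lift 7: 22. −1: 21.
[4] 21 ≡ 3·7 (base 7). Lift 8: 24. −1: 23.

24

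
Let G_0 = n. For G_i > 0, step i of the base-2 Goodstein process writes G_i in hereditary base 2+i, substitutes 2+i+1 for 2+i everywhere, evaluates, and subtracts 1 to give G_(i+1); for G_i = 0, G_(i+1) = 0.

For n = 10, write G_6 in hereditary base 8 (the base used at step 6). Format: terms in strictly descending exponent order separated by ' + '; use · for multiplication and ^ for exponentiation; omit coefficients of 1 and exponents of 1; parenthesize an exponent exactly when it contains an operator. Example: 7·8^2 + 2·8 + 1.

i=0: 10 = 2^(2 + 1) + 2 (b=2); 2→3: 3^(3 + 1) + 3 = 84; 84−1 = 83
i=1: 83 = 3^(3 + 1) + 2 (b=3); 3→4: 4^(4 + 1) + 2 = 1026; 1026−1 = 1025
i=2: 1025 = 4^(4 + 1) + 1 (b=4); 4→5: 5^(5 + 1) + 1 = 15626; 15626−1 = 15625
i=3: 15625 = 5^(5 + 1) (b=5); 5→6: 6^(6 + 1) = 279936; 279936−1 = 279935
i=4: 279935 = 5·6^6 + 5·6^5 + 5·6^4 + 5·6^3 + 5·6^2 + 5·6 + 5 (b=6); 6→7: 5·7^7 + 5·7^5 + 5·7^4 + 5·7^3 + 5·7^2 + 5·7 + 5 = 4215755; 4215755−1 = 4215754
i=5: 4215754 = 5·7^7 + 5·7^5 + 5·7^4 + 5·7^3 + 5·7^2 + 5·7 + 4 (b=7); 7→8: 5·8^8 + 5·8^5 + 5·8^4 + 5·8^3 + 5·8^2 + 5·8 + 4 = 84073324; 84073324−1 = 84073323
i=6: 84073323 = 5·8^8 + 5·8^5 + 5·8^4 + 5·8^3 + 5·8^2 + 5·8 + 3 (b=8); 8→9: 5·9^9 + 5·9^5 + 5·9^4 + 5·9^3 + 5·9^2 + 5·9 + 3 = 1937434593; 1937434593−1 = 1937434592

5·8^8 + 5·8^5 + 5·8^4 + 5·8^3 + 5·8^2 + 5·8 + 3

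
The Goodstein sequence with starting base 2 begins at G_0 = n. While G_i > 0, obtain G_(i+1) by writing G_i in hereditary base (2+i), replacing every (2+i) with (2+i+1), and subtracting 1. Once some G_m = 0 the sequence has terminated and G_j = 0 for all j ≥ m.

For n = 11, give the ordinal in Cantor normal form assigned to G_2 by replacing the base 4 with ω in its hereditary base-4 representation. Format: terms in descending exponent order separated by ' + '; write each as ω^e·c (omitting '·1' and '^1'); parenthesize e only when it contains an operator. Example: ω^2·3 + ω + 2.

ω^(ω + 1) + 3

i=0: 11 = 2^(2 + 1) + 2 + 1 (b=2); 2→3: 3^(3 + 1) + 3 + 1 = 85; 85−1 = 84
i=1: 84 = 3^(3 + 1) + 3 (b=3); 3→4: 4^(4 + 1) + 4 = 1028; 1028−1 = 1027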